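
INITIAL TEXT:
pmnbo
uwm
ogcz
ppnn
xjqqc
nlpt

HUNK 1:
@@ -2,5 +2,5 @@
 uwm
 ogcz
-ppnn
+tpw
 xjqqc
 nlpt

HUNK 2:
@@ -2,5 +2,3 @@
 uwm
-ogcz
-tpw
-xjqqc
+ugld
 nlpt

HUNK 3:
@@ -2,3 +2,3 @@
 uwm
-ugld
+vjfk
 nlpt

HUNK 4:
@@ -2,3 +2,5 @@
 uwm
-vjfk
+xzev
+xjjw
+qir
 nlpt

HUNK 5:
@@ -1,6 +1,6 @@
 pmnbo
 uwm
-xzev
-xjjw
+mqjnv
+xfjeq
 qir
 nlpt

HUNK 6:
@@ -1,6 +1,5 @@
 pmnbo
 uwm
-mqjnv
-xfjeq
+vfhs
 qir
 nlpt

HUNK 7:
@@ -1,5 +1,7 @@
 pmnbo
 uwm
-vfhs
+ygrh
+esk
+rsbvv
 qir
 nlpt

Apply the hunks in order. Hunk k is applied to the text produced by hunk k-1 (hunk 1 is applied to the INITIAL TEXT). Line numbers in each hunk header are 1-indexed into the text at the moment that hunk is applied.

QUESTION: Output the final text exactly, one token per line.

Hunk 1: at line 2 remove [ppnn] add [tpw] -> 6 lines: pmnbo uwm ogcz tpw xjqqc nlpt
Hunk 2: at line 2 remove [ogcz,tpw,xjqqc] add [ugld] -> 4 lines: pmnbo uwm ugld nlpt
Hunk 3: at line 2 remove [ugld] add [vjfk] -> 4 lines: pmnbo uwm vjfk nlpt
Hunk 4: at line 2 remove [vjfk] add [xzev,xjjw,qir] -> 6 lines: pmnbo uwm xzev xjjw qir nlpt
Hunk 5: at line 1 remove [xzev,xjjw] add [mqjnv,xfjeq] -> 6 lines: pmnbo uwm mqjnv xfjeq qir nlpt
Hunk 6: at line 1 remove [mqjnv,xfjeq] add [vfhs] -> 5 lines: pmnbo uwm vfhs qir nlpt
Hunk 7: at line 1 remove [vfhs] add [ygrh,esk,rsbvv] -> 7 lines: pmnbo uwm ygrh esk rsbvv qir nlpt

Answer: pmnbo
uwm
ygrh
esk
rsbvv
qir
nlpt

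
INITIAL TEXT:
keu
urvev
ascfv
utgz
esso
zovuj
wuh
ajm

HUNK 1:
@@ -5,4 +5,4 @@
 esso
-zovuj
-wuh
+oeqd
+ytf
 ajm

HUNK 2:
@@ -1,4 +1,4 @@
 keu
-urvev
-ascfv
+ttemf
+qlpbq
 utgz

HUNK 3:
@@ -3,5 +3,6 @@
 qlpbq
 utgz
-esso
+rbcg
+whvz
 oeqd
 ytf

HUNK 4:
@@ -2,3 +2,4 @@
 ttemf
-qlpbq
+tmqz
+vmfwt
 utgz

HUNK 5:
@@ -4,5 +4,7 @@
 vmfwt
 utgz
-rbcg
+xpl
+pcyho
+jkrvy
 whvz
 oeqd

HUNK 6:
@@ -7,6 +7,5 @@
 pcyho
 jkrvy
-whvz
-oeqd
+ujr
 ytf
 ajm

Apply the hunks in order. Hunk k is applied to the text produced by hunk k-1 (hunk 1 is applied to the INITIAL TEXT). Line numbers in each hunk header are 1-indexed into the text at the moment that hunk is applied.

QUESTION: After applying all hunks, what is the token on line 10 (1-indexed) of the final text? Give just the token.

Hunk 1: at line 5 remove [zovuj,wuh] add [oeqd,ytf] -> 8 lines: keu urvev ascfv utgz esso oeqd ytf ajm
Hunk 2: at line 1 remove [urvev,ascfv] add [ttemf,qlpbq] -> 8 lines: keu ttemf qlpbq utgz esso oeqd ytf ajm
Hunk 3: at line 3 remove [esso] add [rbcg,whvz] -> 9 lines: keu ttemf qlpbq utgz rbcg whvz oeqd ytf ajm
Hunk 4: at line 2 remove [qlpbq] add [tmqz,vmfwt] -> 10 lines: keu ttemf tmqz vmfwt utgz rbcg whvz oeqd ytf ajm
Hunk 5: at line 4 remove [rbcg] add [xpl,pcyho,jkrvy] -> 12 lines: keu ttemf tmqz vmfwt utgz xpl pcyho jkrvy whvz oeqd ytf ajm
Hunk 6: at line 7 remove [whvz,oeqd] add [ujr] -> 11 lines: keu ttemf tmqz vmfwt utgz xpl pcyho jkrvy ujr ytf ajm
Final line 10: ytf

Answer: ytf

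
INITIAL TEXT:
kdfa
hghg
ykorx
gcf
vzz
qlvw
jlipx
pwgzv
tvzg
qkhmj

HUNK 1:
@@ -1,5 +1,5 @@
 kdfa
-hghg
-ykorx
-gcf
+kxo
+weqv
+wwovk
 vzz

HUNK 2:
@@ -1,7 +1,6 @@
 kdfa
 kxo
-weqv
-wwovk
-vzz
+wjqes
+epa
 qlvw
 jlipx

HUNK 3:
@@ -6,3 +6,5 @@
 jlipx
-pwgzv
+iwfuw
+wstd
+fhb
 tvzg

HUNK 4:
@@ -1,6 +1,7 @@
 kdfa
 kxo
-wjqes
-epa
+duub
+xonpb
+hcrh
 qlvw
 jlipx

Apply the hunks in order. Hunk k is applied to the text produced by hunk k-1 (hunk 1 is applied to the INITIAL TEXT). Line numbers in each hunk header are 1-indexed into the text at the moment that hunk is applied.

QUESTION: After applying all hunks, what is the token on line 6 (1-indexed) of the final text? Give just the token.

Hunk 1: at line 1 remove [hghg,ykorx,gcf] add [kxo,weqv,wwovk] -> 10 lines: kdfa kxo weqv wwovk vzz qlvw jlipx pwgzv tvzg qkhmj
Hunk 2: at line 1 remove [weqv,wwovk,vzz] add [wjqes,epa] -> 9 lines: kdfa kxo wjqes epa qlvw jlipx pwgzv tvzg qkhmj
Hunk 3: at line 6 remove [pwgzv] add [iwfuw,wstd,fhb] -> 11 lines: kdfa kxo wjqes epa qlvw jlipx iwfuw wstd fhb tvzg qkhmj
Hunk 4: at line 1 remove [wjqes,epa] add [duub,xonpb,hcrh] -> 12 lines: kdfa kxo duub xonpb hcrh qlvw jlipx iwfuw wstd fhb tvzg qkhmj
Final line 6: qlvw

Answer: qlvw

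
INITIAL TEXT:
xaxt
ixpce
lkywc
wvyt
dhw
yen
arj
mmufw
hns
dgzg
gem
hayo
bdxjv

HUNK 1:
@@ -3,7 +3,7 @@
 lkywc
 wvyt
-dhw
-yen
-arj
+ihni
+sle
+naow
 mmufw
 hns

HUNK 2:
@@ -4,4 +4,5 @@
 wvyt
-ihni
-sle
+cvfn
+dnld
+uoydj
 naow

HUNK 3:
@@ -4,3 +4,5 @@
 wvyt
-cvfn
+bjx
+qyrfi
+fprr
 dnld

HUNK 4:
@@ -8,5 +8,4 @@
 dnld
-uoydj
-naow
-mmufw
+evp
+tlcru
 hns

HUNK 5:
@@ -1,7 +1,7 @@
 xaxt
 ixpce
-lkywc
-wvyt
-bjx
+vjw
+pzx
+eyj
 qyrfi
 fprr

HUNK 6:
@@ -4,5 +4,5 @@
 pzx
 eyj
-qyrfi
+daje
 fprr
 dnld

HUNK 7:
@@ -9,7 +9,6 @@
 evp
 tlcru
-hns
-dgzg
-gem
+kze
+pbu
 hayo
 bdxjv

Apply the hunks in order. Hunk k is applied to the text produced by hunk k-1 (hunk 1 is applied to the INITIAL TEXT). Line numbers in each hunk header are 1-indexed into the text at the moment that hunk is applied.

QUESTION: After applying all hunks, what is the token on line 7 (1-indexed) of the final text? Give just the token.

Answer: fprr

Derivation:
Hunk 1: at line 3 remove [dhw,yen,arj] add [ihni,sle,naow] -> 13 lines: xaxt ixpce lkywc wvyt ihni sle naow mmufw hns dgzg gem hayo bdxjv
Hunk 2: at line 4 remove [ihni,sle] add [cvfn,dnld,uoydj] -> 14 lines: xaxt ixpce lkywc wvyt cvfn dnld uoydj naow mmufw hns dgzg gem hayo bdxjv
Hunk 3: at line 4 remove [cvfn] add [bjx,qyrfi,fprr] -> 16 lines: xaxt ixpce lkywc wvyt bjx qyrfi fprr dnld uoydj naow mmufw hns dgzg gem hayo bdxjv
Hunk 4: at line 8 remove [uoydj,naow,mmufw] add [evp,tlcru] -> 15 lines: xaxt ixpce lkywc wvyt bjx qyrfi fprr dnld evp tlcru hns dgzg gem hayo bdxjv
Hunk 5: at line 1 remove [lkywc,wvyt,bjx] add [vjw,pzx,eyj] -> 15 lines: xaxt ixpce vjw pzx eyj qyrfi fprr dnld evp tlcru hns dgzg gem hayo bdxjv
Hunk 6: at line 4 remove [qyrfi] add [daje] -> 15 lines: xaxt ixpce vjw pzx eyj daje fprr dnld evp tlcru hns dgzg gem hayo bdxjv
Hunk 7: at line 9 remove [hns,dgzg,gem] add [kze,pbu] -> 14 lines: xaxt ixpce vjw pzx eyj daje fprr dnld evp tlcru kze pbu hayo bdxjv
Final line 7: fprr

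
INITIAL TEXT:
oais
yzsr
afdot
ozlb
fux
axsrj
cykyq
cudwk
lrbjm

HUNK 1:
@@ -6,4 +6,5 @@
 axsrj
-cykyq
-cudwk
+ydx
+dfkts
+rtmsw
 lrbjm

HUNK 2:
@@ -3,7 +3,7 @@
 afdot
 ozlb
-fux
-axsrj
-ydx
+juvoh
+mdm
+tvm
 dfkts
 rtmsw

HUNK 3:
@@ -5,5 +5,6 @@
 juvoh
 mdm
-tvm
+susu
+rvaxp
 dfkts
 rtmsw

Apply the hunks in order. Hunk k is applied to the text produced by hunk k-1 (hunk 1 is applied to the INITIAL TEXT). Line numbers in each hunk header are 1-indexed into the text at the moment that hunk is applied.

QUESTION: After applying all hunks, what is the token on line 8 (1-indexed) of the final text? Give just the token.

Hunk 1: at line 6 remove [cykyq,cudwk] add [ydx,dfkts,rtmsw] -> 10 lines: oais yzsr afdot ozlb fux axsrj ydx dfkts rtmsw lrbjm
Hunk 2: at line 3 remove [fux,axsrj,ydx] add [juvoh,mdm,tvm] -> 10 lines: oais yzsr afdot ozlb juvoh mdm tvm dfkts rtmsw lrbjm
Hunk 3: at line 5 remove [tvm] add [susu,rvaxp] -> 11 lines: oais yzsr afdot ozlb juvoh mdm susu rvaxp dfkts rtmsw lrbjm
Final line 8: rvaxp

Answer: rvaxp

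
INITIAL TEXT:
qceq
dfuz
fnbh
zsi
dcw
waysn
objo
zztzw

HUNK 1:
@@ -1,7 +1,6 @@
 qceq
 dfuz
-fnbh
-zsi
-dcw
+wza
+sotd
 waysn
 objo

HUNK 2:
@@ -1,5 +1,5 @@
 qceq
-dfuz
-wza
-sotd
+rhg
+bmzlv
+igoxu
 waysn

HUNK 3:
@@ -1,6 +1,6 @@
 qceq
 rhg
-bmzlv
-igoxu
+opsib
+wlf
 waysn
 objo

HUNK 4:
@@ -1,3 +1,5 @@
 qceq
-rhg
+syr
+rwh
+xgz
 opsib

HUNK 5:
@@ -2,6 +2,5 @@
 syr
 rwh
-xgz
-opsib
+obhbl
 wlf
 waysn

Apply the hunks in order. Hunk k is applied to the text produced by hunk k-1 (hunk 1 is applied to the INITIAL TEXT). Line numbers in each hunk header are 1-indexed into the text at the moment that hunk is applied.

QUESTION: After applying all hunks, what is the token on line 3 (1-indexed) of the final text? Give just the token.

Answer: rwh

Derivation:
Hunk 1: at line 1 remove [fnbh,zsi,dcw] add [wza,sotd] -> 7 lines: qceq dfuz wza sotd waysn objo zztzw
Hunk 2: at line 1 remove [dfuz,wza,sotd] add [rhg,bmzlv,igoxu] -> 7 lines: qceq rhg bmzlv igoxu waysn objo zztzw
Hunk 3: at line 1 remove [bmzlv,igoxu] add [opsib,wlf] -> 7 lines: qceq rhg opsib wlf waysn objo zztzw
Hunk 4: at line 1 remove [rhg] add [syr,rwh,xgz] -> 9 lines: qceq syr rwh xgz opsib wlf waysn objo zztzw
Hunk 5: at line 2 remove [xgz,opsib] add [obhbl] -> 8 lines: qceq syr rwh obhbl wlf waysn objo zztzw
Final line 3: rwh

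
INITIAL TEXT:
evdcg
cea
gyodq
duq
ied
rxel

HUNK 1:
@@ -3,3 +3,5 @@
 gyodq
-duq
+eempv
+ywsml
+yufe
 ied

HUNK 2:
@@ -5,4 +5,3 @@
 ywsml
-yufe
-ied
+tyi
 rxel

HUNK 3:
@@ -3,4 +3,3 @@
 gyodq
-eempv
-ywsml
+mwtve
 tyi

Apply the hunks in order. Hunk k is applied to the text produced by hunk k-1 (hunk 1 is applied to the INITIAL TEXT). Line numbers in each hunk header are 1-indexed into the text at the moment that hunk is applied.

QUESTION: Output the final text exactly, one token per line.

Answer: evdcg
cea
gyodq
mwtve
tyi
rxel

Derivation:
Hunk 1: at line 3 remove [duq] add [eempv,ywsml,yufe] -> 8 lines: evdcg cea gyodq eempv ywsml yufe ied rxel
Hunk 2: at line 5 remove [yufe,ied] add [tyi] -> 7 lines: evdcg cea gyodq eempv ywsml tyi rxel
Hunk 3: at line 3 remove [eempv,ywsml] add [mwtve] -> 6 lines: evdcg cea gyodq mwtve tyi rxel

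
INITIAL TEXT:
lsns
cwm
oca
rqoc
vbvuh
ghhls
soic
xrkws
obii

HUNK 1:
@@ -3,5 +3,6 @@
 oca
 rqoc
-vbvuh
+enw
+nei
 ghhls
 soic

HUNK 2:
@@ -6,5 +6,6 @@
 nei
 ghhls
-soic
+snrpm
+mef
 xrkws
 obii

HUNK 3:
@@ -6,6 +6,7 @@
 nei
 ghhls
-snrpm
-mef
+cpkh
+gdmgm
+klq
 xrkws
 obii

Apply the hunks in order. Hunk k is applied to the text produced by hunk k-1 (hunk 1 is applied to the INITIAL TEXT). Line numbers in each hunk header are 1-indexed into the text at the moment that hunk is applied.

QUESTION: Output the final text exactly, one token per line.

Answer: lsns
cwm
oca
rqoc
enw
nei
ghhls
cpkh
gdmgm
klq
xrkws
obii

Derivation:
Hunk 1: at line 3 remove [vbvuh] add [enw,nei] -> 10 lines: lsns cwm oca rqoc enw nei ghhls soic xrkws obii
Hunk 2: at line 6 remove [soic] add [snrpm,mef] -> 11 lines: lsns cwm oca rqoc enw nei ghhls snrpm mef xrkws obii
Hunk 3: at line 6 remove [snrpm,mef] add [cpkh,gdmgm,klq] -> 12 lines: lsns cwm oca rqoc enw nei ghhls cpkh gdmgm klq xrkws obii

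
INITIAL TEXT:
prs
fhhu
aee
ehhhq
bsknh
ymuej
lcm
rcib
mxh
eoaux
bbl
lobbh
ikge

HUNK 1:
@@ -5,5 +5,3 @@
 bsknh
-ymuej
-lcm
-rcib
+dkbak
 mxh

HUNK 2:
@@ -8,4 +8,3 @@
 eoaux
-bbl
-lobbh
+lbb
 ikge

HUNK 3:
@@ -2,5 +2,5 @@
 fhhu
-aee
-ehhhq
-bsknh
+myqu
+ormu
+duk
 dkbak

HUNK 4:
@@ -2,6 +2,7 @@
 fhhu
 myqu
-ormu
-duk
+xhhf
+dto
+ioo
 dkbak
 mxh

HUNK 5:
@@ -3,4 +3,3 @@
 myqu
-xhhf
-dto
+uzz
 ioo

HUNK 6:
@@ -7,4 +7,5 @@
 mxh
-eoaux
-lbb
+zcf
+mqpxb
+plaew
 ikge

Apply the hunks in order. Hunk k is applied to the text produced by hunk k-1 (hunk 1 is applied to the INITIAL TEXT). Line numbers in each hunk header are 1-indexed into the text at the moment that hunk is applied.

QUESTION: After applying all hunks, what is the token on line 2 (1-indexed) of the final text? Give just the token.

Hunk 1: at line 5 remove [ymuej,lcm,rcib] add [dkbak] -> 11 lines: prs fhhu aee ehhhq bsknh dkbak mxh eoaux bbl lobbh ikge
Hunk 2: at line 8 remove [bbl,lobbh] add [lbb] -> 10 lines: prs fhhu aee ehhhq bsknh dkbak mxh eoaux lbb ikge
Hunk 3: at line 2 remove [aee,ehhhq,bsknh] add [myqu,ormu,duk] -> 10 lines: prs fhhu myqu ormu duk dkbak mxh eoaux lbb ikge
Hunk 4: at line 2 remove [ormu,duk] add [xhhf,dto,ioo] -> 11 lines: prs fhhu myqu xhhf dto ioo dkbak mxh eoaux lbb ikge
Hunk 5: at line 3 remove [xhhf,dto] add [uzz] -> 10 lines: prs fhhu myqu uzz ioo dkbak mxh eoaux lbb ikge
Hunk 6: at line 7 remove [eoaux,lbb] add [zcf,mqpxb,plaew] -> 11 lines: prs fhhu myqu uzz ioo dkbak mxh zcf mqpxb plaew ikge
Final line 2: fhhu

Answer: fhhu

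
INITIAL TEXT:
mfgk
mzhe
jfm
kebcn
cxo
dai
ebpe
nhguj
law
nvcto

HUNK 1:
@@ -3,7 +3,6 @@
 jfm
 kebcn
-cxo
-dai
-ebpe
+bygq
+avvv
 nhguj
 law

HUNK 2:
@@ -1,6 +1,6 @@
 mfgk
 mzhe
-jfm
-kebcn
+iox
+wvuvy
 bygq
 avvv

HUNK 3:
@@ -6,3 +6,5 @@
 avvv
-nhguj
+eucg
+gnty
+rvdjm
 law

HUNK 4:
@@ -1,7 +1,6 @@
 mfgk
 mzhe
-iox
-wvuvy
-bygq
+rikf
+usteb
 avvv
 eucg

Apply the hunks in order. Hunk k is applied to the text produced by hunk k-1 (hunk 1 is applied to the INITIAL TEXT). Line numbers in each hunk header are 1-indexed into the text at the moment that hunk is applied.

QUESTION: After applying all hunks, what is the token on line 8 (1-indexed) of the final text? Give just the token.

Answer: rvdjm

Derivation:
Hunk 1: at line 3 remove [cxo,dai,ebpe] add [bygq,avvv] -> 9 lines: mfgk mzhe jfm kebcn bygq avvv nhguj law nvcto
Hunk 2: at line 1 remove [jfm,kebcn] add [iox,wvuvy] -> 9 lines: mfgk mzhe iox wvuvy bygq avvv nhguj law nvcto
Hunk 3: at line 6 remove [nhguj] add [eucg,gnty,rvdjm] -> 11 lines: mfgk mzhe iox wvuvy bygq avvv eucg gnty rvdjm law nvcto
Hunk 4: at line 1 remove [iox,wvuvy,bygq] add [rikf,usteb] -> 10 lines: mfgk mzhe rikf usteb avvv eucg gnty rvdjm law nvcto
Final line 8: rvdjm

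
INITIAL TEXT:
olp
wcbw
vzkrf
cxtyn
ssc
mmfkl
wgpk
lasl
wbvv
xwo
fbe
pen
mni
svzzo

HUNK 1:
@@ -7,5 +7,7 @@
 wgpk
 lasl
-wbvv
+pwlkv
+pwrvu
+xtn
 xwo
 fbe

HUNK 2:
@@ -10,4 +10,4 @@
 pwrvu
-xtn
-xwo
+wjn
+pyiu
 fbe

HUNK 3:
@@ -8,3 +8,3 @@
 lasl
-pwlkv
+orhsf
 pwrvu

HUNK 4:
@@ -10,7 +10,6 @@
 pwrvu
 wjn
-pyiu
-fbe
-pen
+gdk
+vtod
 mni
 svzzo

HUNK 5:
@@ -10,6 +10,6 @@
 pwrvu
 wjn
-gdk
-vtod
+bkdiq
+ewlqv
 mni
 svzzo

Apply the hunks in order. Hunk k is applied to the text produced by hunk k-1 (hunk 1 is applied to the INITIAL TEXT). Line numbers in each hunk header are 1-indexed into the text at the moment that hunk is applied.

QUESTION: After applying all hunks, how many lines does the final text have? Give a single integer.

Answer: 15

Derivation:
Hunk 1: at line 7 remove [wbvv] add [pwlkv,pwrvu,xtn] -> 16 lines: olp wcbw vzkrf cxtyn ssc mmfkl wgpk lasl pwlkv pwrvu xtn xwo fbe pen mni svzzo
Hunk 2: at line 10 remove [xtn,xwo] add [wjn,pyiu] -> 16 lines: olp wcbw vzkrf cxtyn ssc mmfkl wgpk lasl pwlkv pwrvu wjn pyiu fbe pen mni svzzo
Hunk 3: at line 8 remove [pwlkv] add [orhsf] -> 16 lines: olp wcbw vzkrf cxtyn ssc mmfkl wgpk lasl orhsf pwrvu wjn pyiu fbe pen mni svzzo
Hunk 4: at line 10 remove [pyiu,fbe,pen] add [gdk,vtod] -> 15 lines: olp wcbw vzkrf cxtyn ssc mmfkl wgpk lasl orhsf pwrvu wjn gdk vtod mni svzzo
Hunk 5: at line 10 remove [gdk,vtod] add [bkdiq,ewlqv] -> 15 lines: olp wcbw vzkrf cxtyn ssc mmfkl wgpk lasl orhsf pwrvu wjn bkdiq ewlqv mni svzzo
Final line count: 15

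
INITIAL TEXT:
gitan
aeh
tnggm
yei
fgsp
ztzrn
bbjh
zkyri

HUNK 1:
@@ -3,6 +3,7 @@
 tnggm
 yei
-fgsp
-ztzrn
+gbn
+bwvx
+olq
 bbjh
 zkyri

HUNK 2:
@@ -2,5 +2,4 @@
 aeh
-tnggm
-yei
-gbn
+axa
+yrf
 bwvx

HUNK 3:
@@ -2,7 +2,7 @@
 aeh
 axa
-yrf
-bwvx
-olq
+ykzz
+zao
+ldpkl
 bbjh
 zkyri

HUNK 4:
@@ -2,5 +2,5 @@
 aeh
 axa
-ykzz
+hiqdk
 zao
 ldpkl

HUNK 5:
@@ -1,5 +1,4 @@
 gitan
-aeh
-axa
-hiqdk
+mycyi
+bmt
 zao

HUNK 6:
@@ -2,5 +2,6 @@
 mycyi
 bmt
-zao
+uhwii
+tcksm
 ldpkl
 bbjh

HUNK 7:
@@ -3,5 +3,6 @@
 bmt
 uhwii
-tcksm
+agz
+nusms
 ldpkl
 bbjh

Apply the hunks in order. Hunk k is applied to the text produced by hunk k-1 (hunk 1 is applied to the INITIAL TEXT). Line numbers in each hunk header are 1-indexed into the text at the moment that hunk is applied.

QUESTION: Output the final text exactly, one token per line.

Hunk 1: at line 3 remove [fgsp,ztzrn] add [gbn,bwvx,olq] -> 9 lines: gitan aeh tnggm yei gbn bwvx olq bbjh zkyri
Hunk 2: at line 2 remove [tnggm,yei,gbn] add [axa,yrf] -> 8 lines: gitan aeh axa yrf bwvx olq bbjh zkyri
Hunk 3: at line 2 remove [yrf,bwvx,olq] add [ykzz,zao,ldpkl] -> 8 lines: gitan aeh axa ykzz zao ldpkl bbjh zkyri
Hunk 4: at line 2 remove [ykzz] add [hiqdk] -> 8 lines: gitan aeh axa hiqdk zao ldpkl bbjh zkyri
Hunk 5: at line 1 remove [aeh,axa,hiqdk] add [mycyi,bmt] -> 7 lines: gitan mycyi bmt zao ldpkl bbjh zkyri
Hunk 6: at line 2 remove [zao] add [uhwii,tcksm] -> 8 lines: gitan mycyi bmt uhwii tcksm ldpkl bbjh zkyri
Hunk 7: at line 3 remove [tcksm] add [agz,nusms] -> 9 lines: gitan mycyi bmt uhwii agz nusms ldpkl bbjh zkyri

Answer: gitan
mycyi
bmt
uhwii
agz
nusms
ldpkl
bbjh
zkyri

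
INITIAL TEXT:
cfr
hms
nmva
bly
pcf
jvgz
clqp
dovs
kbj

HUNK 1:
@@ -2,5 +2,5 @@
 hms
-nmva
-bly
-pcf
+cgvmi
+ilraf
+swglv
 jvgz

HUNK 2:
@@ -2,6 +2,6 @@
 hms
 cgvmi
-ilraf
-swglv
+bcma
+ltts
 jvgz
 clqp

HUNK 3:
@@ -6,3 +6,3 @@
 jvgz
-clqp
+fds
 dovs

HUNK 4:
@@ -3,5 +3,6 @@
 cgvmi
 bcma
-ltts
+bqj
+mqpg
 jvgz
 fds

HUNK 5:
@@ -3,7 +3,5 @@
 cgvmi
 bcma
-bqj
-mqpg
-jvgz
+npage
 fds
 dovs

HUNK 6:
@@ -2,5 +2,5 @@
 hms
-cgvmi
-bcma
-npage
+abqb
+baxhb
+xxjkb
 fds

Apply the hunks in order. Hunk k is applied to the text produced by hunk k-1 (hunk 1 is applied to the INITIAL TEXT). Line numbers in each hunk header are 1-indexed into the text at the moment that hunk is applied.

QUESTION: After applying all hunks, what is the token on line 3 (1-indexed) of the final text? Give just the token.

Hunk 1: at line 2 remove [nmva,bly,pcf] add [cgvmi,ilraf,swglv] -> 9 lines: cfr hms cgvmi ilraf swglv jvgz clqp dovs kbj
Hunk 2: at line 2 remove [ilraf,swglv] add [bcma,ltts] -> 9 lines: cfr hms cgvmi bcma ltts jvgz clqp dovs kbj
Hunk 3: at line 6 remove [clqp] add [fds] -> 9 lines: cfr hms cgvmi bcma ltts jvgz fds dovs kbj
Hunk 4: at line 3 remove [ltts] add [bqj,mqpg] -> 10 lines: cfr hms cgvmi bcma bqj mqpg jvgz fds dovs kbj
Hunk 5: at line 3 remove [bqj,mqpg,jvgz] add [npage] -> 8 lines: cfr hms cgvmi bcma npage fds dovs kbj
Hunk 6: at line 2 remove [cgvmi,bcma,npage] add [abqb,baxhb,xxjkb] -> 8 lines: cfr hms abqb baxhb xxjkb fds dovs kbj
Final line 3: abqb

Answer: abqb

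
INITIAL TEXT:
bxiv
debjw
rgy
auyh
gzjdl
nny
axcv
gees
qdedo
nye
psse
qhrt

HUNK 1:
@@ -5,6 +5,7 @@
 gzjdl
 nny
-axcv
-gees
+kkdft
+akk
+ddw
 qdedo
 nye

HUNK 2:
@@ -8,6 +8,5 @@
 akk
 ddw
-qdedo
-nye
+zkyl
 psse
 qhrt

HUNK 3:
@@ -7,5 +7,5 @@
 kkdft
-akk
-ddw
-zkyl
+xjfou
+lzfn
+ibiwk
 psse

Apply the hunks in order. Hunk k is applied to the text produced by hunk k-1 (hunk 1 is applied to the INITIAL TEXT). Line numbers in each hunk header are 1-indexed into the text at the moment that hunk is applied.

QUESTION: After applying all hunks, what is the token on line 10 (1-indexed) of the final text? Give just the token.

Answer: ibiwk

Derivation:
Hunk 1: at line 5 remove [axcv,gees] add [kkdft,akk,ddw] -> 13 lines: bxiv debjw rgy auyh gzjdl nny kkdft akk ddw qdedo nye psse qhrt
Hunk 2: at line 8 remove [qdedo,nye] add [zkyl] -> 12 lines: bxiv debjw rgy auyh gzjdl nny kkdft akk ddw zkyl psse qhrt
Hunk 3: at line 7 remove [akk,ddw,zkyl] add [xjfou,lzfn,ibiwk] -> 12 lines: bxiv debjw rgy auyh gzjdl nny kkdft xjfou lzfn ibiwk psse qhrt
Final line 10: ibiwk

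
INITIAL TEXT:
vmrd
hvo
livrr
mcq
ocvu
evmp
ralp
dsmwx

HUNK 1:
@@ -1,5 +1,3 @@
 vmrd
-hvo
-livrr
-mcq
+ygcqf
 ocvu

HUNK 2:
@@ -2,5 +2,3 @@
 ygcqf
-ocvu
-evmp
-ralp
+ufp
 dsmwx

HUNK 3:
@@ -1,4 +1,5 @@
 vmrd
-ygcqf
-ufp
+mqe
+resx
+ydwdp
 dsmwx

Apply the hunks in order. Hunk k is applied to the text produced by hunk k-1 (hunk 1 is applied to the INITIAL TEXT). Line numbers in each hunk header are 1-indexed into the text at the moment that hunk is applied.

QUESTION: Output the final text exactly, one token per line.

Answer: vmrd
mqe
resx
ydwdp
dsmwx

Derivation:
Hunk 1: at line 1 remove [hvo,livrr,mcq] add [ygcqf] -> 6 lines: vmrd ygcqf ocvu evmp ralp dsmwx
Hunk 2: at line 2 remove [ocvu,evmp,ralp] add [ufp] -> 4 lines: vmrd ygcqf ufp dsmwx
Hunk 3: at line 1 remove [ygcqf,ufp] add [mqe,resx,ydwdp] -> 5 lines: vmrd mqe resx ydwdp dsmwx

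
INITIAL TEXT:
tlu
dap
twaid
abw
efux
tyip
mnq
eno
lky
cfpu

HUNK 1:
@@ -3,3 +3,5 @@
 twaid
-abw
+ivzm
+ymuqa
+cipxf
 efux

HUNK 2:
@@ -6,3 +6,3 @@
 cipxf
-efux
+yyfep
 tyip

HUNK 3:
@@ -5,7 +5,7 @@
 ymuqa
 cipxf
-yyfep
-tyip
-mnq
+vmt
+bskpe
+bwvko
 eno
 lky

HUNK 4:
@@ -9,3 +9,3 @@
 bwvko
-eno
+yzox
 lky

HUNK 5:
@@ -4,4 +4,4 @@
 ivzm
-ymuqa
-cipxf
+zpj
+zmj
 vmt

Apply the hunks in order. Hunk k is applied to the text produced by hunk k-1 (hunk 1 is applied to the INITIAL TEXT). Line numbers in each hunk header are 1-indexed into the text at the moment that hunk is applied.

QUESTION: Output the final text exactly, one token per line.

Answer: tlu
dap
twaid
ivzm
zpj
zmj
vmt
bskpe
bwvko
yzox
lky
cfpu

Derivation:
Hunk 1: at line 3 remove [abw] add [ivzm,ymuqa,cipxf] -> 12 lines: tlu dap twaid ivzm ymuqa cipxf efux tyip mnq eno lky cfpu
Hunk 2: at line 6 remove [efux] add [yyfep] -> 12 lines: tlu dap twaid ivzm ymuqa cipxf yyfep tyip mnq eno lky cfpu
Hunk 3: at line 5 remove [yyfep,tyip,mnq] add [vmt,bskpe,bwvko] -> 12 lines: tlu dap twaid ivzm ymuqa cipxf vmt bskpe bwvko eno lky cfpu
Hunk 4: at line 9 remove [eno] add [yzox] -> 12 lines: tlu dap twaid ivzm ymuqa cipxf vmt bskpe bwvko yzox lky cfpu
Hunk 5: at line 4 remove [ymuqa,cipxf] add [zpj,zmj] -> 12 lines: tlu dap twaid ivzm zpj zmj vmt bskpe bwvko yzox lky cfpu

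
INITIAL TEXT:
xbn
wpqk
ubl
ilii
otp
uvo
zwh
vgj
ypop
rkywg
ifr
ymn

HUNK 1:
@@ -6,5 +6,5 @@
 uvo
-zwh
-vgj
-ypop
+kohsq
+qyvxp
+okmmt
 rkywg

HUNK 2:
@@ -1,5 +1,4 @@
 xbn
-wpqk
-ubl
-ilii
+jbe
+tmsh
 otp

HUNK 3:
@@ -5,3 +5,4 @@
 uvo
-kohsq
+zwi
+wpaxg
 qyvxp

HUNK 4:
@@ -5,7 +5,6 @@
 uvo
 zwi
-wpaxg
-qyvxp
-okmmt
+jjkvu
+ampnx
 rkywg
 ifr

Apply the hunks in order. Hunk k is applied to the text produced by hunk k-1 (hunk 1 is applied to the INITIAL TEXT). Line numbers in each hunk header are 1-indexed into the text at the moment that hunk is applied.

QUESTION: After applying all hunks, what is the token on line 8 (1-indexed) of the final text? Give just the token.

Hunk 1: at line 6 remove [zwh,vgj,ypop] add [kohsq,qyvxp,okmmt] -> 12 lines: xbn wpqk ubl ilii otp uvo kohsq qyvxp okmmt rkywg ifr ymn
Hunk 2: at line 1 remove [wpqk,ubl,ilii] add [jbe,tmsh] -> 11 lines: xbn jbe tmsh otp uvo kohsq qyvxp okmmt rkywg ifr ymn
Hunk 3: at line 5 remove [kohsq] add [zwi,wpaxg] -> 12 lines: xbn jbe tmsh otp uvo zwi wpaxg qyvxp okmmt rkywg ifr ymn
Hunk 4: at line 5 remove [wpaxg,qyvxp,okmmt] add [jjkvu,ampnx] -> 11 lines: xbn jbe tmsh otp uvo zwi jjkvu ampnx rkywg ifr ymn
Final line 8: ampnx

Answer: ampnx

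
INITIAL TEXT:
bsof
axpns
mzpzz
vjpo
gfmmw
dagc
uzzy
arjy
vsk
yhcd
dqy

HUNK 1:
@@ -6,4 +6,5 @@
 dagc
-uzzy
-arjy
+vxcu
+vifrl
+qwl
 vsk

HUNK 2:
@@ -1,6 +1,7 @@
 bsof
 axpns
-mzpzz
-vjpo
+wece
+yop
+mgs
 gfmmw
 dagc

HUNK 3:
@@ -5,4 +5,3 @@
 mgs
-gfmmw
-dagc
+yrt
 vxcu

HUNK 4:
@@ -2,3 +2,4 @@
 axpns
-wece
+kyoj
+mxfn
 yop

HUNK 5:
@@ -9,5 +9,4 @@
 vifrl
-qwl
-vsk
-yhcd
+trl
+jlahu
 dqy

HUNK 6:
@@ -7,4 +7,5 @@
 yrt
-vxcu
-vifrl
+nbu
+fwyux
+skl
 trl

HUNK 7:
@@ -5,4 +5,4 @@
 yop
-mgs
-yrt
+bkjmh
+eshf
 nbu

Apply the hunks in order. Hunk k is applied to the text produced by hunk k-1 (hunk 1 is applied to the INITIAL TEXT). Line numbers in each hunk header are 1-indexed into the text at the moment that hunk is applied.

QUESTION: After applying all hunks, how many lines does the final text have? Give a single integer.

Answer: 13

Derivation:
Hunk 1: at line 6 remove [uzzy,arjy] add [vxcu,vifrl,qwl] -> 12 lines: bsof axpns mzpzz vjpo gfmmw dagc vxcu vifrl qwl vsk yhcd dqy
Hunk 2: at line 1 remove [mzpzz,vjpo] add [wece,yop,mgs] -> 13 lines: bsof axpns wece yop mgs gfmmw dagc vxcu vifrl qwl vsk yhcd dqy
Hunk 3: at line 5 remove [gfmmw,dagc] add [yrt] -> 12 lines: bsof axpns wece yop mgs yrt vxcu vifrl qwl vsk yhcd dqy
Hunk 4: at line 2 remove [wece] add [kyoj,mxfn] -> 13 lines: bsof axpns kyoj mxfn yop mgs yrt vxcu vifrl qwl vsk yhcd dqy
Hunk 5: at line 9 remove [qwl,vsk,yhcd] add [trl,jlahu] -> 12 lines: bsof axpns kyoj mxfn yop mgs yrt vxcu vifrl trl jlahu dqy
Hunk 6: at line 7 remove [vxcu,vifrl] add [nbu,fwyux,skl] -> 13 lines: bsof axpns kyoj mxfn yop mgs yrt nbu fwyux skl trl jlahu dqy
Hunk 7: at line 5 remove [mgs,yrt] add [bkjmh,eshf] -> 13 lines: bsof axpns kyoj mxfn yop bkjmh eshf nbu fwyux skl trl jlahu dqy
Final line count: 13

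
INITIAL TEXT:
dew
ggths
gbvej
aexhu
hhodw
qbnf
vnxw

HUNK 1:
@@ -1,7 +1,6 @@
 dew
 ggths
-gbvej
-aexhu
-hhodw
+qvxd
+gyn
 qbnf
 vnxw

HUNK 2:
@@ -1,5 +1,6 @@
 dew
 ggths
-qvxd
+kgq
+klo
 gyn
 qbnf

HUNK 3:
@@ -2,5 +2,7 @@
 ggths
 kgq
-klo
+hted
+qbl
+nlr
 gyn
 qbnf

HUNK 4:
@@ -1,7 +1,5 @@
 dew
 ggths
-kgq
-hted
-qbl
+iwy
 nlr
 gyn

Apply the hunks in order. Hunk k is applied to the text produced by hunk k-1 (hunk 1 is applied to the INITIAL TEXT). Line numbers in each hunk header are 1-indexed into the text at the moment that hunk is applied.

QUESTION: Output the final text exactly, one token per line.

Hunk 1: at line 1 remove [gbvej,aexhu,hhodw] add [qvxd,gyn] -> 6 lines: dew ggths qvxd gyn qbnf vnxw
Hunk 2: at line 1 remove [qvxd] add [kgq,klo] -> 7 lines: dew ggths kgq klo gyn qbnf vnxw
Hunk 3: at line 2 remove [klo] add [hted,qbl,nlr] -> 9 lines: dew ggths kgq hted qbl nlr gyn qbnf vnxw
Hunk 4: at line 1 remove [kgq,hted,qbl] add [iwy] -> 7 lines: dew ggths iwy nlr gyn qbnf vnxw

Answer: dew
ggths
iwy
nlr
gyn
qbnf
vnxw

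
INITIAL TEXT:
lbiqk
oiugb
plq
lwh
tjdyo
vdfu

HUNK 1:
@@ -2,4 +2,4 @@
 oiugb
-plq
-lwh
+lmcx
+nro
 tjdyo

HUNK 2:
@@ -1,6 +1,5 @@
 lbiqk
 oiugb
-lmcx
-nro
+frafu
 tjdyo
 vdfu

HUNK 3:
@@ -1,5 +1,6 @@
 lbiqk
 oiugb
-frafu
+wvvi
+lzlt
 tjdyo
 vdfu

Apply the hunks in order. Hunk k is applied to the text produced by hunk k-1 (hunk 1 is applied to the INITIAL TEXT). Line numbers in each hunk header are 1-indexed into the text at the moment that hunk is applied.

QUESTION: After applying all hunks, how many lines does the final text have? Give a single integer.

Hunk 1: at line 2 remove [plq,lwh] add [lmcx,nro] -> 6 lines: lbiqk oiugb lmcx nro tjdyo vdfu
Hunk 2: at line 1 remove [lmcx,nro] add [frafu] -> 5 lines: lbiqk oiugb frafu tjdyo vdfu
Hunk 3: at line 1 remove [frafu] add [wvvi,lzlt] -> 6 lines: lbiqk oiugb wvvi lzlt tjdyo vdfu
Final line count: 6

Answer: 6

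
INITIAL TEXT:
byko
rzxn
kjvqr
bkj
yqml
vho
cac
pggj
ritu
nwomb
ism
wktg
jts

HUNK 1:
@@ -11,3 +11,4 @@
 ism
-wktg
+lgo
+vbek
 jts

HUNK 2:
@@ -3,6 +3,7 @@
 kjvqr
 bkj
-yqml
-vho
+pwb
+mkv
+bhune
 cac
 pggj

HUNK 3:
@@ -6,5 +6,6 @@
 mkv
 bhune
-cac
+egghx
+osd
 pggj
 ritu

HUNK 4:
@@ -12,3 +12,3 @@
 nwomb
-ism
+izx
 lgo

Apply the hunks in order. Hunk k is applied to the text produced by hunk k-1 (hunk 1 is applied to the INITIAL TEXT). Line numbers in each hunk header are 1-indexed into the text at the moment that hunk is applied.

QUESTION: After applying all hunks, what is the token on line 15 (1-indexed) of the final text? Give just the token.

Hunk 1: at line 11 remove [wktg] add [lgo,vbek] -> 14 lines: byko rzxn kjvqr bkj yqml vho cac pggj ritu nwomb ism lgo vbek jts
Hunk 2: at line 3 remove [yqml,vho] add [pwb,mkv,bhune] -> 15 lines: byko rzxn kjvqr bkj pwb mkv bhune cac pggj ritu nwomb ism lgo vbek jts
Hunk 3: at line 6 remove [cac] add [egghx,osd] -> 16 lines: byko rzxn kjvqr bkj pwb mkv bhune egghx osd pggj ritu nwomb ism lgo vbek jts
Hunk 4: at line 12 remove [ism] add [izx] -> 16 lines: byko rzxn kjvqr bkj pwb mkv bhune egghx osd pggj ritu nwomb izx lgo vbek jts
Final line 15: vbek

Answer: vbek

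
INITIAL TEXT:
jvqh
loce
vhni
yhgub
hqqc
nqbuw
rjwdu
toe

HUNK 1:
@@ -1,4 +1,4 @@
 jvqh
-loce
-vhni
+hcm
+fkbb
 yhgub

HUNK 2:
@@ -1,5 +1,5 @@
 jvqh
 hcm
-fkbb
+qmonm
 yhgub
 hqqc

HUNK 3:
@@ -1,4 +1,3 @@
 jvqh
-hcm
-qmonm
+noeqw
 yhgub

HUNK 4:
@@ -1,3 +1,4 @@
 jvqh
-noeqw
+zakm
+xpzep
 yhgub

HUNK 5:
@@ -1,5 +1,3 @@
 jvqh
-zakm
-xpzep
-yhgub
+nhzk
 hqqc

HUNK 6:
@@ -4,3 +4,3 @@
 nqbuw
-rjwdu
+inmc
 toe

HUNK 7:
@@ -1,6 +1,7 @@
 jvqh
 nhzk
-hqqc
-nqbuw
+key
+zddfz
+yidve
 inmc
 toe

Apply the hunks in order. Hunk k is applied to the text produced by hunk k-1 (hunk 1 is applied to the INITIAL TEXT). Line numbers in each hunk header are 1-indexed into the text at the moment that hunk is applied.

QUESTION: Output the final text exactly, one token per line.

Answer: jvqh
nhzk
key
zddfz
yidve
inmc
toe

Derivation:
Hunk 1: at line 1 remove [loce,vhni] add [hcm,fkbb] -> 8 lines: jvqh hcm fkbb yhgub hqqc nqbuw rjwdu toe
Hunk 2: at line 1 remove [fkbb] add [qmonm] -> 8 lines: jvqh hcm qmonm yhgub hqqc nqbuw rjwdu toe
Hunk 3: at line 1 remove [hcm,qmonm] add [noeqw] -> 7 lines: jvqh noeqw yhgub hqqc nqbuw rjwdu toe
Hunk 4: at line 1 remove [noeqw] add [zakm,xpzep] -> 8 lines: jvqh zakm xpzep yhgub hqqc nqbuw rjwdu toe
Hunk 5: at line 1 remove [zakm,xpzep,yhgub] add [nhzk] -> 6 lines: jvqh nhzk hqqc nqbuw rjwdu toe
Hunk 6: at line 4 remove [rjwdu] add [inmc] -> 6 lines: jvqh nhzk hqqc nqbuw inmc toe
Hunk 7: at line 1 remove [hqqc,nqbuw] add [key,zddfz,yidve] -> 7 lines: jvqh nhzk key zddfz yidve inmc toe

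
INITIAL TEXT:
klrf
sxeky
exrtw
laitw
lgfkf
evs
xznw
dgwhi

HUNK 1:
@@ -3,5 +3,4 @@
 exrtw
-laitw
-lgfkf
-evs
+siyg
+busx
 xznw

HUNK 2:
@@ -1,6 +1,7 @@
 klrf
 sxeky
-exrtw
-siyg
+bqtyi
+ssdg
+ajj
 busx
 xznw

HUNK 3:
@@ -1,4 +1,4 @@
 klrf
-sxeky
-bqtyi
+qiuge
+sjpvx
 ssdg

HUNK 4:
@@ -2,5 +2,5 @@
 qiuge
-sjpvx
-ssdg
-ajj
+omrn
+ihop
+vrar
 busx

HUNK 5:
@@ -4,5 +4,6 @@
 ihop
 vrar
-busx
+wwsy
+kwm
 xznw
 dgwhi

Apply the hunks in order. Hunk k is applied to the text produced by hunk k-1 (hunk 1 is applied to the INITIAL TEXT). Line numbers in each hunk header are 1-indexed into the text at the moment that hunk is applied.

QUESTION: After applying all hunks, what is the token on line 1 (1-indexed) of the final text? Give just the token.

Hunk 1: at line 3 remove [laitw,lgfkf,evs] add [siyg,busx] -> 7 lines: klrf sxeky exrtw siyg busx xznw dgwhi
Hunk 2: at line 1 remove [exrtw,siyg] add [bqtyi,ssdg,ajj] -> 8 lines: klrf sxeky bqtyi ssdg ajj busx xznw dgwhi
Hunk 3: at line 1 remove [sxeky,bqtyi] add [qiuge,sjpvx] -> 8 lines: klrf qiuge sjpvx ssdg ajj busx xznw dgwhi
Hunk 4: at line 2 remove [sjpvx,ssdg,ajj] add [omrn,ihop,vrar] -> 8 lines: klrf qiuge omrn ihop vrar busx xznw dgwhi
Hunk 5: at line 4 remove [busx] add [wwsy,kwm] -> 9 lines: klrf qiuge omrn ihop vrar wwsy kwm xznw dgwhi
Final line 1: klrf

Answer: klrf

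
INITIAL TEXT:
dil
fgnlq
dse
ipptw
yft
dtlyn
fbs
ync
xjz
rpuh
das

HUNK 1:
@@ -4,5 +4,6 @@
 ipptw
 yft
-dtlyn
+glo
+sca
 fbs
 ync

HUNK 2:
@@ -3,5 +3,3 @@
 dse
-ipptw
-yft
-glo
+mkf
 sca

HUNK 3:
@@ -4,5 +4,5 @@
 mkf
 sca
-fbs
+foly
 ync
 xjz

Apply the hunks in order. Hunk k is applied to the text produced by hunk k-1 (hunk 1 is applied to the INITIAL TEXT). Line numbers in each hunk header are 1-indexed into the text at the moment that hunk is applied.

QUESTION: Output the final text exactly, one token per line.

Answer: dil
fgnlq
dse
mkf
sca
foly
ync
xjz
rpuh
das

Derivation:
Hunk 1: at line 4 remove [dtlyn] add [glo,sca] -> 12 lines: dil fgnlq dse ipptw yft glo sca fbs ync xjz rpuh das
Hunk 2: at line 3 remove [ipptw,yft,glo] add [mkf] -> 10 lines: dil fgnlq dse mkf sca fbs ync xjz rpuh das
Hunk 3: at line 4 remove [fbs] add [foly] -> 10 lines: dil fgnlq dse mkf sca foly ync xjz rpuh das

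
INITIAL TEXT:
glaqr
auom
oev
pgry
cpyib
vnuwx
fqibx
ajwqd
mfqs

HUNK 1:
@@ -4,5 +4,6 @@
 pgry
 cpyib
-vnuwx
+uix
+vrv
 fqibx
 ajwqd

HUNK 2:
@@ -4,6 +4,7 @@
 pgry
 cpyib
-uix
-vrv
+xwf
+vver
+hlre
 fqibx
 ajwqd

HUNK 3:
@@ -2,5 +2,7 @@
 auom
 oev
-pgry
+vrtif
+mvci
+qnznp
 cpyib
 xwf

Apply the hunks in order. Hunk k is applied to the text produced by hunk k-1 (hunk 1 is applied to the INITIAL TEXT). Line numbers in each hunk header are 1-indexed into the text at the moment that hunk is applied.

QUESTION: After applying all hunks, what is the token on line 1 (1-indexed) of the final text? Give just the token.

Answer: glaqr

Derivation:
Hunk 1: at line 4 remove [vnuwx] add [uix,vrv] -> 10 lines: glaqr auom oev pgry cpyib uix vrv fqibx ajwqd mfqs
Hunk 2: at line 4 remove [uix,vrv] add [xwf,vver,hlre] -> 11 lines: glaqr auom oev pgry cpyib xwf vver hlre fqibx ajwqd mfqs
Hunk 3: at line 2 remove [pgry] add [vrtif,mvci,qnznp] -> 13 lines: glaqr auom oev vrtif mvci qnznp cpyib xwf vver hlre fqibx ajwqd mfqs
Final line 1: glaqr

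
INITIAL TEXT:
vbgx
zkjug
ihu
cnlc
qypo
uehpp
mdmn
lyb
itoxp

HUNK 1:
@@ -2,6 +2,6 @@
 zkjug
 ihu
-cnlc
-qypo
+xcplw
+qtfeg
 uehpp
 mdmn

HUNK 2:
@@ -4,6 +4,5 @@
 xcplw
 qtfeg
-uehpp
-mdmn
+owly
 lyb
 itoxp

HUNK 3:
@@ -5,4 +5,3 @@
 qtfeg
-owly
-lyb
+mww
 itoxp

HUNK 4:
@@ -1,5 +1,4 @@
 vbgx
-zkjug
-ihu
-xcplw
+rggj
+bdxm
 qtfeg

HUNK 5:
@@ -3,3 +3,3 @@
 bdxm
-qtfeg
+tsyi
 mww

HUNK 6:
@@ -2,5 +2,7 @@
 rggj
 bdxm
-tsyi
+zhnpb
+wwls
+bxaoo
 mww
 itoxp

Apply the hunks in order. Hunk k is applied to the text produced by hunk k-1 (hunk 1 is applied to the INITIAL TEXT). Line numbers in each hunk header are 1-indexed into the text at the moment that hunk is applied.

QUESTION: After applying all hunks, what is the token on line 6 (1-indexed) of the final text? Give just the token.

Hunk 1: at line 2 remove [cnlc,qypo] add [xcplw,qtfeg] -> 9 lines: vbgx zkjug ihu xcplw qtfeg uehpp mdmn lyb itoxp
Hunk 2: at line 4 remove [uehpp,mdmn] add [owly] -> 8 lines: vbgx zkjug ihu xcplw qtfeg owly lyb itoxp
Hunk 3: at line 5 remove [owly,lyb] add [mww] -> 7 lines: vbgx zkjug ihu xcplw qtfeg mww itoxp
Hunk 4: at line 1 remove [zkjug,ihu,xcplw] add [rggj,bdxm] -> 6 lines: vbgx rggj bdxm qtfeg mww itoxp
Hunk 5: at line 3 remove [qtfeg] add [tsyi] -> 6 lines: vbgx rggj bdxm tsyi mww itoxp
Hunk 6: at line 2 remove [tsyi] add [zhnpb,wwls,bxaoo] -> 8 lines: vbgx rggj bdxm zhnpb wwls bxaoo mww itoxp
Final line 6: bxaoo

Answer: bxaoo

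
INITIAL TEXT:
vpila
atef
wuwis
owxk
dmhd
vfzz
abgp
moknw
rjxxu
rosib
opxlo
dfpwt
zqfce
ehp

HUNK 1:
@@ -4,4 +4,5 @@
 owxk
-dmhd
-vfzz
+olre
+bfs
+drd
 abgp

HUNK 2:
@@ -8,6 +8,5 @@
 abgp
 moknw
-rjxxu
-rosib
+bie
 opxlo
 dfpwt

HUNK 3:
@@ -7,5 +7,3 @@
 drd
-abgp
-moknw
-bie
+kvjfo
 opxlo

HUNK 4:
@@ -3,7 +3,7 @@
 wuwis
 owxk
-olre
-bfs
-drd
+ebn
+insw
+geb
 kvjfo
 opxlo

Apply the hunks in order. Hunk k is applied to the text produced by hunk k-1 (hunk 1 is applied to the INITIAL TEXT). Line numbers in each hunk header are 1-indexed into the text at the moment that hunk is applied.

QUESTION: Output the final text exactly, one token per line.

Answer: vpila
atef
wuwis
owxk
ebn
insw
geb
kvjfo
opxlo
dfpwt
zqfce
ehp

Derivation:
Hunk 1: at line 4 remove [dmhd,vfzz] add [olre,bfs,drd] -> 15 lines: vpila atef wuwis owxk olre bfs drd abgp moknw rjxxu rosib opxlo dfpwt zqfce ehp
Hunk 2: at line 8 remove [rjxxu,rosib] add [bie] -> 14 lines: vpila atef wuwis owxk olre bfs drd abgp moknw bie opxlo dfpwt zqfce ehp
Hunk 3: at line 7 remove [abgp,moknw,bie] add [kvjfo] -> 12 lines: vpila atef wuwis owxk olre bfs drd kvjfo opxlo dfpwt zqfce ehp
Hunk 4: at line 3 remove [olre,bfs,drd] add [ebn,insw,geb] -> 12 lines: vpila atef wuwis owxk ebn insw geb kvjfo opxlo dfpwt zqfce ehp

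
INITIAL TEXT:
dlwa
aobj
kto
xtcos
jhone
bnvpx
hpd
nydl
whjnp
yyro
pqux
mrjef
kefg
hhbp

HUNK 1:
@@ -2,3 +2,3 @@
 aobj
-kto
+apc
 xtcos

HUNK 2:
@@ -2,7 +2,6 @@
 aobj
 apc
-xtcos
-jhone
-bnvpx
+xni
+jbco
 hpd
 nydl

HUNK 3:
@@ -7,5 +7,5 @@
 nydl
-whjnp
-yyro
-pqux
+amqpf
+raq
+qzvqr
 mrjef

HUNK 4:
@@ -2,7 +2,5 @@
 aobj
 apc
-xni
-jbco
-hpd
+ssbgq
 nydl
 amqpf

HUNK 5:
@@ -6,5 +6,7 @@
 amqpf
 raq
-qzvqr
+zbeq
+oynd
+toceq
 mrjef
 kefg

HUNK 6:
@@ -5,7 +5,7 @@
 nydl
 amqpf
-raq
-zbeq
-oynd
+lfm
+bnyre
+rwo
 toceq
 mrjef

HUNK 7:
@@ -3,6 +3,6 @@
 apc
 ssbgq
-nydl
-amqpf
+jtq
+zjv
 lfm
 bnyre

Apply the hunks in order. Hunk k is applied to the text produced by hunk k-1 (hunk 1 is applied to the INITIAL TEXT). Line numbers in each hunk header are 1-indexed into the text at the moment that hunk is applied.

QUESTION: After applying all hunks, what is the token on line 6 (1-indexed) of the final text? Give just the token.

Hunk 1: at line 2 remove [kto] add [apc] -> 14 lines: dlwa aobj apc xtcos jhone bnvpx hpd nydl whjnp yyro pqux mrjef kefg hhbp
Hunk 2: at line 2 remove [xtcos,jhone,bnvpx] add [xni,jbco] -> 13 lines: dlwa aobj apc xni jbco hpd nydl whjnp yyro pqux mrjef kefg hhbp
Hunk 3: at line 7 remove [whjnp,yyro,pqux] add [amqpf,raq,qzvqr] -> 13 lines: dlwa aobj apc xni jbco hpd nydl amqpf raq qzvqr mrjef kefg hhbp
Hunk 4: at line 2 remove [xni,jbco,hpd] add [ssbgq] -> 11 lines: dlwa aobj apc ssbgq nydl amqpf raq qzvqr mrjef kefg hhbp
Hunk 5: at line 6 remove [qzvqr] add [zbeq,oynd,toceq] -> 13 lines: dlwa aobj apc ssbgq nydl amqpf raq zbeq oynd toceq mrjef kefg hhbp
Hunk 6: at line 5 remove [raq,zbeq,oynd] add [lfm,bnyre,rwo] -> 13 lines: dlwa aobj apc ssbgq nydl amqpf lfm bnyre rwo toceq mrjef kefg hhbp
Hunk 7: at line 3 remove [nydl,amqpf] add [jtq,zjv] -> 13 lines: dlwa aobj apc ssbgq jtq zjv lfm bnyre rwo toceq mrjef kefg hhbp
Final line 6: zjv

Answer: zjv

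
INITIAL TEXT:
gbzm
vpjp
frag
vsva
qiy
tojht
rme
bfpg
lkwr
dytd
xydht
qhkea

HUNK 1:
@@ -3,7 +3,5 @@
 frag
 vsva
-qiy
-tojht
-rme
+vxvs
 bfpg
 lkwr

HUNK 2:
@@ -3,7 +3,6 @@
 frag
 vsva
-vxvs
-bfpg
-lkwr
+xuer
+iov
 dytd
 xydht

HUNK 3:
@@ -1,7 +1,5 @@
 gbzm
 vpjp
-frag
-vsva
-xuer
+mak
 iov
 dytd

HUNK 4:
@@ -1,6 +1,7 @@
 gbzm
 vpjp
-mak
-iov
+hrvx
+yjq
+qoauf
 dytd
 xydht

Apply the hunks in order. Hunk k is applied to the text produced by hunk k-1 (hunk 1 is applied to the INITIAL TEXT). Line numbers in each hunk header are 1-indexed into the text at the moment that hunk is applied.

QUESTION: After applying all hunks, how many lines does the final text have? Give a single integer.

Answer: 8

Derivation:
Hunk 1: at line 3 remove [qiy,tojht,rme] add [vxvs] -> 10 lines: gbzm vpjp frag vsva vxvs bfpg lkwr dytd xydht qhkea
Hunk 2: at line 3 remove [vxvs,bfpg,lkwr] add [xuer,iov] -> 9 lines: gbzm vpjp frag vsva xuer iov dytd xydht qhkea
Hunk 3: at line 1 remove [frag,vsva,xuer] add [mak] -> 7 lines: gbzm vpjp mak iov dytd xydht qhkea
Hunk 4: at line 1 remove [mak,iov] add [hrvx,yjq,qoauf] -> 8 lines: gbzm vpjp hrvx yjq qoauf dytd xydht qhkea
Final line count: 8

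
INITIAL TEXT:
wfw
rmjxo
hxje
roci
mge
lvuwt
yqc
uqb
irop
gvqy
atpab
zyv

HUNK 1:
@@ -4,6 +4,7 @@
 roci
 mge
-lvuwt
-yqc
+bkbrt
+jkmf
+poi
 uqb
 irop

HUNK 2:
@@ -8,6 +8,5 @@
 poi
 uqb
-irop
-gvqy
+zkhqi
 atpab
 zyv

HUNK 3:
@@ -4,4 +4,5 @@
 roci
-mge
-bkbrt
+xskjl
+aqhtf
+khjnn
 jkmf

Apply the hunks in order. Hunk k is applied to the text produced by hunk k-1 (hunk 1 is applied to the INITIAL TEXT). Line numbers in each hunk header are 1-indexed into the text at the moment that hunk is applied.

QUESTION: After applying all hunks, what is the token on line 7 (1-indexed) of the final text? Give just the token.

Hunk 1: at line 4 remove [lvuwt,yqc] add [bkbrt,jkmf,poi] -> 13 lines: wfw rmjxo hxje roci mge bkbrt jkmf poi uqb irop gvqy atpab zyv
Hunk 2: at line 8 remove [irop,gvqy] add [zkhqi] -> 12 lines: wfw rmjxo hxje roci mge bkbrt jkmf poi uqb zkhqi atpab zyv
Hunk 3: at line 4 remove [mge,bkbrt] add [xskjl,aqhtf,khjnn] -> 13 lines: wfw rmjxo hxje roci xskjl aqhtf khjnn jkmf poi uqb zkhqi atpab zyv
Final line 7: khjnn

Answer: khjnn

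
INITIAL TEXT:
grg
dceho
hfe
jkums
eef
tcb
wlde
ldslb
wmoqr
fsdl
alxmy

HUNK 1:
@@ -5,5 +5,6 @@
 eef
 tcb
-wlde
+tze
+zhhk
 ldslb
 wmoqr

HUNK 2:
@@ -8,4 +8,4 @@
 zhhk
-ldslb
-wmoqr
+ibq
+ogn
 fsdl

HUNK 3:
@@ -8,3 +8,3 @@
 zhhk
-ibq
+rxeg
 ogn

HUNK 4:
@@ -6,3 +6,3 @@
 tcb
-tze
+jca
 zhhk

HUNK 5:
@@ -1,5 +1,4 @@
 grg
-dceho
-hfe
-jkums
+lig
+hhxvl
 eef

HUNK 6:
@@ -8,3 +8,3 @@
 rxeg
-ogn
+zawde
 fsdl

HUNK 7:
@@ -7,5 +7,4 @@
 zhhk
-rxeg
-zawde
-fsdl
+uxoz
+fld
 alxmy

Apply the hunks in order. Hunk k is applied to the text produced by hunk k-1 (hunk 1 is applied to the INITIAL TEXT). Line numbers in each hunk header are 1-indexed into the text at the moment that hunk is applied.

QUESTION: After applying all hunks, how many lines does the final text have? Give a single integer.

Answer: 10

Derivation:
Hunk 1: at line 5 remove [wlde] add [tze,zhhk] -> 12 lines: grg dceho hfe jkums eef tcb tze zhhk ldslb wmoqr fsdl alxmy
Hunk 2: at line 8 remove [ldslb,wmoqr] add [ibq,ogn] -> 12 lines: grg dceho hfe jkums eef tcb tze zhhk ibq ogn fsdl alxmy
Hunk 3: at line 8 remove [ibq] add [rxeg] -> 12 lines: grg dceho hfe jkums eef tcb tze zhhk rxeg ogn fsdl alxmy
Hunk 4: at line 6 remove [tze] add [jca] -> 12 lines: grg dceho hfe jkums eef tcb jca zhhk rxeg ogn fsdl alxmy
Hunk 5: at line 1 remove [dceho,hfe,jkums] add [lig,hhxvl] -> 11 lines: grg lig hhxvl eef tcb jca zhhk rxeg ogn fsdl alxmy
Hunk 6: at line 8 remove [ogn] add [zawde] -> 11 lines: grg lig hhxvl eef tcb jca zhhk rxeg zawde fsdl alxmy
Hunk 7: at line 7 remove [rxeg,zawde,fsdl] add [uxoz,fld] -> 10 lines: grg lig hhxvl eef tcb jca zhhk uxoz fld alxmy
Final line count: 10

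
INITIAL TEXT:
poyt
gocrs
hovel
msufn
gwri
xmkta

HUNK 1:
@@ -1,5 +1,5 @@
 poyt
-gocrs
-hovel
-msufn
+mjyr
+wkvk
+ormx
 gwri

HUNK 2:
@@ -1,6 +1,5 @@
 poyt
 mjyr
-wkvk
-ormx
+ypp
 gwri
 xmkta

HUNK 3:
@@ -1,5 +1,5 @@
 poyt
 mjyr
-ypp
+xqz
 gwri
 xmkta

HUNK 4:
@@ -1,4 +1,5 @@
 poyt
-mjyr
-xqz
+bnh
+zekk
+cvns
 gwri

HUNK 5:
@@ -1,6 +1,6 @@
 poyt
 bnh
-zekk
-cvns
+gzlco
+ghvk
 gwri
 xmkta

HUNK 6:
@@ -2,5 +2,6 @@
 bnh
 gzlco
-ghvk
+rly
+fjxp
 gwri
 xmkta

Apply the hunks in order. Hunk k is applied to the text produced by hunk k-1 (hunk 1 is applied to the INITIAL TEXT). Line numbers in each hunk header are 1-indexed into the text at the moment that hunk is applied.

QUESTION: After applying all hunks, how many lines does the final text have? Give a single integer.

Answer: 7

Derivation:
Hunk 1: at line 1 remove [gocrs,hovel,msufn] add [mjyr,wkvk,ormx] -> 6 lines: poyt mjyr wkvk ormx gwri xmkta
Hunk 2: at line 1 remove [wkvk,ormx] add [ypp] -> 5 lines: poyt mjyr ypp gwri xmkta
Hunk 3: at line 1 remove [ypp] add [xqz] -> 5 lines: poyt mjyr xqz gwri xmkta
Hunk 4: at line 1 remove [mjyr,xqz] add [bnh,zekk,cvns] -> 6 lines: poyt bnh zekk cvns gwri xmkta
Hunk 5: at line 1 remove [zekk,cvns] add [gzlco,ghvk] -> 6 lines: poyt bnh gzlco ghvk gwri xmkta
Hunk 6: at line 2 remove [ghvk] add [rly,fjxp] -> 7 lines: poyt bnh gzlco rly fjxp gwri xmkta
Final line count: 7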